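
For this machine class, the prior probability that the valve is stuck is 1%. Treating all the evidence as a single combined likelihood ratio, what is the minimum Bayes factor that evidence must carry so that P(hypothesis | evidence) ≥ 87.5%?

Prior odds = 0.01/0.99 = 1/99.
Target odds = 0.875/0.125 = 7.
Required Bayes factor = 7 ÷ (1/99) = 693.

693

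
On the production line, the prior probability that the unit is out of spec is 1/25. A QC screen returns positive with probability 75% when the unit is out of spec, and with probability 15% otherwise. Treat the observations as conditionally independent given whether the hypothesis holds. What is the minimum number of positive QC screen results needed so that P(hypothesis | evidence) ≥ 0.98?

5

Prior odds = 0.04/0.96 = 1/24.
Likelihood ratio of a positive result = 0.75/0.15 = 5.
Target posterior odds = 0.98/0.02 = 49.
Require 5ⁿ ≥ 49 ÷ (1/24) = 1176.
5⁴ = 625 falls short of 1176 but 5⁵ = 3125 reaches it, so n = 5.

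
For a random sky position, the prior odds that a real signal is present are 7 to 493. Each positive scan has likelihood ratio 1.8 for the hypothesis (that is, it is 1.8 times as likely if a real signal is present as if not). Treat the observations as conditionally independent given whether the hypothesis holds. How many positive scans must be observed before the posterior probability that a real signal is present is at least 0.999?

19

Prior odds = 7/493.
Likelihood ratio per positive scan = 1.8.
Target posterior odds = 0.999/0.001 = 999.
Require 1.8ⁿ ≥ 999 ÷ (7/493) = 492507/7.
1.8¹⁸ ≈39346.4 falls short of 492507/7 but 1.8¹⁹ ≈70823.5 reaches it, so n = 19.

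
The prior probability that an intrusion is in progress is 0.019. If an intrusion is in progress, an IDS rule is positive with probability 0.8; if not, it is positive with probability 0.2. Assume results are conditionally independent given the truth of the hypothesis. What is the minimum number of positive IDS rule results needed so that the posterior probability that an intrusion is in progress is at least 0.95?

5

Prior odds = 0.019/0.981 = 19/981.
Likelihood ratio of a positive = 0.8/0.2 = 4.
Target posterior odds = 0.95/0.05 = 19.
Require 4ⁿ ≥ 19 ÷ (19/981) = 981.
4⁴ = 256 falls short of 981 but 4⁵ = 1024 reaches it, so n = 5.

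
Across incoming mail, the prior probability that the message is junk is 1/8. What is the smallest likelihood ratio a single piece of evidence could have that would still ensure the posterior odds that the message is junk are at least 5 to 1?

Prior odds = 0.125/0.875 = 1/7.
Target odds = 5.
Required Bayes factor = 5 ÷ (1/7) = 35.

35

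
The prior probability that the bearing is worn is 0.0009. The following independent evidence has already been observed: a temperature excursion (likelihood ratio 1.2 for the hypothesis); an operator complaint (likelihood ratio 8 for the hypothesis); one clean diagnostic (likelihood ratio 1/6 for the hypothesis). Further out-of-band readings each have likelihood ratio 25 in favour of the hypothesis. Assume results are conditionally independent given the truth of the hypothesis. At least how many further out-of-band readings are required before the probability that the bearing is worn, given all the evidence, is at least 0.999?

5

Prior odds = 0.0009/0.9991 = 9/9991.
Combined Bayes factor of the evidence already in hand = 1.2 × 8 × (1/6) = 1.6.
Odds after that evidence = (9/9991) × 1.6 = 72/49955.
Target odds = 0.999/0.001 = 999.
Need 25ⁿ ≥ 999 ÷ (72/49955) = 693125.625.
25⁴ = 390625 falls short of 693125.625 but 25⁵ = 9765625 reaches it, so n = 5.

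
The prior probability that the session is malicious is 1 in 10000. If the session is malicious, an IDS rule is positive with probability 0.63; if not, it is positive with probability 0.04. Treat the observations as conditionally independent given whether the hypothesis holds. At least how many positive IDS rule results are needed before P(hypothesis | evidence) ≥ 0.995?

6

Prior odds: 0.0001 ÷ 0.9999 = 1/9999.
Likelihood ratio of a positive = 0.63/0.04 = 15.75.
Target posterior odds = 0.995/0.005 = 199.
Require 15.75ⁿ ≥ 199 ÷ (1/9999) = 1989801.
15.75⁵ = 992436543/1024 falls short of 1989801 but 15.75⁶ ≈1.52645e+07 reaches it, so n = 6.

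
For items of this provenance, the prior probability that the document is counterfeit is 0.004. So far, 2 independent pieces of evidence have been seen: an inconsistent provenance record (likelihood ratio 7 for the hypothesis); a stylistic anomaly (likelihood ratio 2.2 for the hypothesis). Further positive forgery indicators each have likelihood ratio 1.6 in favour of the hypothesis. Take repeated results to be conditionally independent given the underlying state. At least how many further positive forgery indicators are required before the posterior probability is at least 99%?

Prior odds = 0.004/0.996 = 1/249.
Combined Bayes factor of the evidence already in hand = 7 × 2.2 = 15.4.
Odds after that evidence = (1/249) × 15.4 = 77/1245.
Target odds = 0.99/0.01 = 99.
Need 1.6ⁿ ≥ 99 ÷ (77/1245) = 11205/7.
1.6¹⁵ ≈1152.92 falls short of 11205/7 but 1.6¹⁶ ≈1844.67 reaches it, so n = 16.

16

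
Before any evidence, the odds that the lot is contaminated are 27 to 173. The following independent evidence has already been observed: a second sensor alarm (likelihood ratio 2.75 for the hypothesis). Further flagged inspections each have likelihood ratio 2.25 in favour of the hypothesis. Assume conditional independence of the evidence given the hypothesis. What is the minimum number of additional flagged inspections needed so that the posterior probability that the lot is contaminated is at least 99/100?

Prior odds = 27/173.
Bayes factor of the evidence already in hand = 2.75.
Odds after that evidence = (27/173) × 2.75 = 297/692.
Target odds = 0.99/0.01 = 99.
Need 2.25ⁿ ≥ 99 ÷ (297/692) = 692/3.
2.25⁶ = 531441/4096 falls short of 692/3 but 2.25⁷ = 4782969/16384 reaches it, so n = 7.

7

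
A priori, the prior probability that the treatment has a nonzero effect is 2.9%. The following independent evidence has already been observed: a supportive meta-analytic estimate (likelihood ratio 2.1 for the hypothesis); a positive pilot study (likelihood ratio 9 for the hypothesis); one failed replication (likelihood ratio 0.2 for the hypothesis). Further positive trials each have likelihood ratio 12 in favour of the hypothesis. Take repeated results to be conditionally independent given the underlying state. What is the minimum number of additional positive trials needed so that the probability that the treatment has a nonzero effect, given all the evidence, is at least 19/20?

3

Prior odds = 0.029/0.971 = 29/971.
Combined Bayes factor of the evidence already in hand = 2.1 × 9 × 0.2 = 3.78.
Odds after that evidence = (29/971) × 3.78 = 5481/48550.
Target odds = 0.95/0.05 = 19.
Need 12ⁿ ≥ 19 ÷ (5481/48550) = 922450/5481.
12² = 144 falls short of 922450/5481 but 12³ = 1728 reaches it, so n = 3.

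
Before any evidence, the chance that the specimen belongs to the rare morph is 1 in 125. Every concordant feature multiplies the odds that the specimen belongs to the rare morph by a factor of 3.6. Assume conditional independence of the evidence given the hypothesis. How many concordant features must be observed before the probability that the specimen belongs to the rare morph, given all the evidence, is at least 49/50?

7

Prior odds = 0.008/0.992 = 1/124.
Likelihood ratio per concordant feature = 3.6.
Target posterior odds = 0.98/0.02 = 49.
Need (1/124) × 3.6ⁿ ≥ 49, i.e. 3.6ⁿ ≥ 6076.
3.6⁶ = 34012224/15625 falls short of 6076 but 3.6⁷ = 612220032/78125 reaches it, so n = 7.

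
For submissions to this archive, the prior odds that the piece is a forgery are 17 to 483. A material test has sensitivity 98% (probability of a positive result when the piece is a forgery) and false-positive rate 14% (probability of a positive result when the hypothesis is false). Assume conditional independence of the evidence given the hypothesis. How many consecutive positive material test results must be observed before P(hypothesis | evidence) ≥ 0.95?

4

Prior odds = 17/483.
Likelihood ratio of a positive result = 0.98/0.14 = 7.
Target posterior odds = 0.95/0.05 = 19.
Require 7ⁿ ≥ 19 ÷ (17/483) = 9177/17.
7³ = 343 falls short of 9177/17 but 7⁴ = 2401 reaches it, so n = 4.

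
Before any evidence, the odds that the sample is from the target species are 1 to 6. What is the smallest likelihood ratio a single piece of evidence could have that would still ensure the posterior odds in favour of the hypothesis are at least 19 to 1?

Prior odds = 1/6.
Target odds = 19.
Required Bayes factor = 19 ÷ (1/6) = 114.

114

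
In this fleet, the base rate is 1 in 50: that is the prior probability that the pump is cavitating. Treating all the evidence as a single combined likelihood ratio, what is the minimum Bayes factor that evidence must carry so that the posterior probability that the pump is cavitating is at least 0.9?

441

Prior odds = 0.02/0.98 = 1/49.
Target odds = 0.9/0.1 = 9.
Required Bayes factor = 9 ÷ (1/49) = 441.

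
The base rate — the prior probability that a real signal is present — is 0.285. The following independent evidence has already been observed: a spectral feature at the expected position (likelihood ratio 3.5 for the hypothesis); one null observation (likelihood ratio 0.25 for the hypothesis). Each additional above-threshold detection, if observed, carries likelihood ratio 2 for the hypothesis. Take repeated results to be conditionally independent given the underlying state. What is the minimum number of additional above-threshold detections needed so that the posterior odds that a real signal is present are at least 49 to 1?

8

Prior odds = 0.285/0.715 = 57/143.
Combined Bayes factor of the evidence already in hand = 3.5 × 0.25 = 0.875.
Odds after that evidence = (57/143) × 0.875 = 399/1144.
Target odds = 49.
Need 2ⁿ ≥ 49 ÷ (399/1144) = 8008/57.
2⁷ = 128 falls short of 8008/57 but 2⁸ = 256 reaches it, so n = 8.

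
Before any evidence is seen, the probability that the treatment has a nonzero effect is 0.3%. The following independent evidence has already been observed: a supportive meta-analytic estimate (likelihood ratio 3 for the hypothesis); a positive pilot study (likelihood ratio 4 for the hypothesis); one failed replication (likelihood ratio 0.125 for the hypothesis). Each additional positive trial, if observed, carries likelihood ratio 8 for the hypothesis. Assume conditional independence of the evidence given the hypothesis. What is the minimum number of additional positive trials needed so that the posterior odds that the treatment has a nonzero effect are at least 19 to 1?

5

Prior odds = 0.003/0.997 = 3/997.
Combined Bayes factor of the evidence already in hand = 3 × 4 × 0.125 = 1.5.
Odds after that evidence = (3/997) × 1.5 = 9/1994.
Target odds = 19.
Need 8ⁿ ≥ 19 ÷ (9/1994) = 37886/9.
8⁴ = 4096 falls short of 37886/9 but 8⁵ = 32768 reaches it, so n = 5.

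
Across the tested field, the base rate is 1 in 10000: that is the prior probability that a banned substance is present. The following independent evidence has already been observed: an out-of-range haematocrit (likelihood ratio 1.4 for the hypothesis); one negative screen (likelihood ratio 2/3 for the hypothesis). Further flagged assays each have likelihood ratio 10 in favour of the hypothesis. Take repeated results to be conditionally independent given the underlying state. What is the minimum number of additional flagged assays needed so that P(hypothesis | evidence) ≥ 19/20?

Prior odds = 0.0001/0.9999 = 1/9999.
Combined Bayes factor of the evidence already in hand = 1.4 × (2/3) = 14/15.
Odds after that evidence = (1/9999) × 14/15 = 14/149985.
Target odds = 0.95/0.05 = 19.
Need 10ⁿ ≥ 19 ÷ (14/149985) = 2849715/14.
10⁵ = 100000 falls short of 2849715/14 but 10⁶ = 1000000 reaches it, so n = 6.

6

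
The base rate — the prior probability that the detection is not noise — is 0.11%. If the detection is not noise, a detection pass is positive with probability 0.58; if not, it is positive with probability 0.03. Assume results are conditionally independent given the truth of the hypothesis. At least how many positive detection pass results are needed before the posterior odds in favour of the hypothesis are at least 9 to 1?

4

Prior odds: 0.0011 ÷ 0.9989 = 11/9989.
Likelihood ratio of a positive = 0.58/0.03 = 58/3.
Target odds = 9.
Need (11/9989) × (58/3)ⁿ ≥ 9, i.e. (58/3)ⁿ ≥ 89901/11.
(58/3)³ = 195112/27 falls short of 89901/11 but (58/3)⁴ = 11316496/81 reaches it, so n = 4.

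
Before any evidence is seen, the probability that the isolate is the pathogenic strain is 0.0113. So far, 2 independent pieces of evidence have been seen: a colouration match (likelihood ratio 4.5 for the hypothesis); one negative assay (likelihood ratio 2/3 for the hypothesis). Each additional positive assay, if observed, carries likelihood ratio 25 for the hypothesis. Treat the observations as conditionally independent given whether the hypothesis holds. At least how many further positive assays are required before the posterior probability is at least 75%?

Prior odds = 0.0113/0.9887 = 113/9887.
Combined Bayes factor of the evidence already in hand = 4.5 × (2/3) = 3.
Odds after that evidence = (113/9887) × 3 = 339/9887.
Target odds = 0.75/0.25 = 3.
Need 25ⁿ ≥ 3 ÷ (339/9887) = 9887/113.
25¹ = 25 falls short of 9887/113 but 25² = 625 reaches it, so n = 2.

2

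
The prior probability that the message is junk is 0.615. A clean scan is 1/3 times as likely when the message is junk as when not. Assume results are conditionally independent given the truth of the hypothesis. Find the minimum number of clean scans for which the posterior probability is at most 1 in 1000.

Prior odds = 0.615/0.385 = 123/77.
Likelihood ratio per clean scan = 1/3.
Target odds: 0.001 ÷ 0.999 = 1/999.
Require (1/3)ⁿ ≤ 1/999 ÷ (123/77) = 77/122877.
(1/3)⁶ = 1/729 is still above 77/122877 but (1/3)⁷ = 1/2187 is at or below it, so n = 7.

7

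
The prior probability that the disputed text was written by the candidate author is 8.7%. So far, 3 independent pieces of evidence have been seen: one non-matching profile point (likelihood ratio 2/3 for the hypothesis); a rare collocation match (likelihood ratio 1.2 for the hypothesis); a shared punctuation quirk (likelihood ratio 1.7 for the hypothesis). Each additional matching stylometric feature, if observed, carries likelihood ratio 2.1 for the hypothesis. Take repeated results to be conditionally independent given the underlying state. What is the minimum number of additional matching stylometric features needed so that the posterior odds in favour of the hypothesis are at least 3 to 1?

Prior odds = 0.087/0.913 = 87/913.
Combined Bayes factor of the evidence already in hand = (2/3) × 1.2 × 1.7 = 1.36.
Odds after that evidence = (87/913) × 1.36 = 2958/22825.
Target odds = 3.
Need 2.1ⁿ ≥ 3 ÷ (2958/22825) = 22825/986.
2.1⁴ = 19.4481 falls short of 22825/986 but 2.1⁵ = 4084101/100000 reaches it, so n = 5.

5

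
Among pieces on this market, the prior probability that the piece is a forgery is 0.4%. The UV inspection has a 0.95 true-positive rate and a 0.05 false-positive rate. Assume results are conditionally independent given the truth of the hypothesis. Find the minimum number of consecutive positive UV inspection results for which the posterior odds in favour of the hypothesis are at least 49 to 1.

Prior odds: 0.004 ÷ 0.996 = 1/249.
Likelihood ratio of a positive result = 0.95/0.05 = 19.
Target odds = 49.
Need (1/249) × 19ⁿ ≥ 49, i.e. 19ⁿ ≥ 12201.
19³ = 6859 falls short of 12201 but 19⁴ = 130321 reaches it, so n = 4.

4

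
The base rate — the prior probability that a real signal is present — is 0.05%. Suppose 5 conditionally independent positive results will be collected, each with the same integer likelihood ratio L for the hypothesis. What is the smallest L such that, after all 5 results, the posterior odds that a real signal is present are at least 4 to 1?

7

Prior odds = 0.0005/0.9995 = 1/1999.
Target odds = 4.
Need L⁵ ≥ 4 ÷ (1/1999) = 7996.
6⁵ = 7776 < 7996 ≤ 16807 = 7⁵, so L = 7.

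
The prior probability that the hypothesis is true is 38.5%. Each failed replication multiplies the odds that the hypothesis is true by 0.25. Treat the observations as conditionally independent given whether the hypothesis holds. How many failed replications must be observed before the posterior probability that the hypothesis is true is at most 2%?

3

Prior odds = 0.385/0.615 = 77/123.
Likelihood ratio per failed replication = 0.25.
Target posterior odds = 0.02/0.98 = 1/49.
Need (77/123) × 0.25ⁿ ≤ 1/49, i.e. 0.25ⁿ ≤ 123/3773.
0.25² = 0.0625 is still above 123/3773 but 0.25³ = 0.015625 is at or below it, so n = 3.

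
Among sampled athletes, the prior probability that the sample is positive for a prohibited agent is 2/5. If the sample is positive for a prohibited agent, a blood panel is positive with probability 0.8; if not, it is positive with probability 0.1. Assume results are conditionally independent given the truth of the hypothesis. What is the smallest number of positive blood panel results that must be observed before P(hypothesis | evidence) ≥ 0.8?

Prior odds: 0.4 ÷ 0.6 = 2/3.
Likelihood ratio of a positive = 0.8/0.1 = 8.
Target odds: 0.8 ÷ 0.2 = 4.
Require 8ⁿ ≥ 4 ÷ (2/3) = 6.
8¹ = 8, which meets the required 6; so n = 1.

1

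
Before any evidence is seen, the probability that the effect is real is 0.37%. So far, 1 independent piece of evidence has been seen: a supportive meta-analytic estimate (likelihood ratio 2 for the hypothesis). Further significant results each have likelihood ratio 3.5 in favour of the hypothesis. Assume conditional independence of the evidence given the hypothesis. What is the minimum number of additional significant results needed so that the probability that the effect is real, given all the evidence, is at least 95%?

Prior odds = 0.0037/0.9963 = 37/9963.
Bayes factor of the evidence already in hand = 2.
Odds after that evidence = (37/9963) × 2 = 74/9963.
Target odds = 0.95/0.05 = 19.
Need 3.5ⁿ ≥ 19 ÷ (74/9963) = 189297/74.
3.5⁶ = 1838.265625 falls short of 189297/74 but 3.5⁷ = 823543/128 reaches it, so n = 7.

7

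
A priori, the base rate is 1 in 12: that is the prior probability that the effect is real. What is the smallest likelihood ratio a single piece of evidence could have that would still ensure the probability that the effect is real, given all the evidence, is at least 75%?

Prior odds = (1/12)/(11/12) = 1/11.
Target odds = 0.75/0.25 = 3.
Required Bayes factor = 3 ÷ (1/11) = 33.

33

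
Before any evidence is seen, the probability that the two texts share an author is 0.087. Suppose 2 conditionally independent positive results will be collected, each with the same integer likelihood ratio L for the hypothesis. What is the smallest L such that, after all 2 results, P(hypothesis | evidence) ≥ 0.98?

23

Prior odds = 0.087/0.913 = 87/913.
Target odds = 0.98/0.02 = 49.
Need L² ≥ 49 ÷ (87/913) = 44737/87.
22² = 484 < 44737/87 ≤ 529 = 23², so L = 23.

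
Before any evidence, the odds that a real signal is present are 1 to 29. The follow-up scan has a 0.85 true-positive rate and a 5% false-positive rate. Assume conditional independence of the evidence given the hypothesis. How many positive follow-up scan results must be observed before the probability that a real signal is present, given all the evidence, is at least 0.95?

Prior odds = 1/29.
Likelihood ratio of a positive result = 0.85/0.05 = 17.
Target odds: 0.95 ÷ 0.05 = 19.
Require 17ⁿ ≥ 19 ÷ (1/29) = 551.
17² = 289 falls short of 551 but 17³ = 4913 reaches it, so n = 3.

3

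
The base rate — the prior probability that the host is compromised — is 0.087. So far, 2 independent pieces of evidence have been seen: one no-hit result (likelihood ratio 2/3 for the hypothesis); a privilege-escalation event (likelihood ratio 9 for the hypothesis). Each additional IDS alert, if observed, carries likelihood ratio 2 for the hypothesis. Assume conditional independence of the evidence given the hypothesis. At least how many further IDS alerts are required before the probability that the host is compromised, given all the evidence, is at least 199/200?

Prior odds = 0.087/0.913 = 87/913.
Combined Bayes factor of the evidence already in hand = (2/3) × 9 = 6.
Odds after that evidence = (87/913) × 6 = 522/913.
Target odds = 0.995/0.005 = 199.
Need 2ⁿ ≥ 199 ÷ (522/913) = 181687/522.
2⁸ = 256 falls short of 181687/522 but 2⁹ = 512 reaches it, so n = 9.

9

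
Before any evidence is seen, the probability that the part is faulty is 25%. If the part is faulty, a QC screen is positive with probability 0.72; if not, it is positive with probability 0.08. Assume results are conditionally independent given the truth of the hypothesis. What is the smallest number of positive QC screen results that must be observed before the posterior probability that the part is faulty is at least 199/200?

Prior odds: 0.25 ÷ 0.75 = 1/3.
Likelihood ratio of a positive = 0.72/0.08 = 9.
Target odds: 0.995 ÷ 0.005 = 199.
Require 9ⁿ ≥ 199 ÷ (1/3) = 597.
9² = 81 falls short of 597 but 9³ = 729 reaches it, so n = 3.

3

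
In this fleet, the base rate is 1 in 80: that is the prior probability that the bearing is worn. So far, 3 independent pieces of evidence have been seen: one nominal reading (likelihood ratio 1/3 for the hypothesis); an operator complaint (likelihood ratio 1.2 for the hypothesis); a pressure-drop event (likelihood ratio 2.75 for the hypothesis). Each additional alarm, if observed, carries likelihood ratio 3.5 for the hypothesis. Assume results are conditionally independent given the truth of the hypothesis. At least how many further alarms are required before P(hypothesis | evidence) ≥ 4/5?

5

Prior odds = 0.0125/0.9875 = 1/79.
Combined Bayes factor of the evidence already in hand = (1/3) × 1.2 × 2.75 = 1.1.
Odds after that evidence = (1/79) × 1.1 = 11/790.
Target odds = 0.8/0.2 = 4.
Need 3.5ⁿ ≥ 4 ÷ (11/790) = 3160/11.
3.5⁴ = 150.0625 falls short of 3160/11 but 3.5⁵ = 525.21875 reaches it, so n = 5.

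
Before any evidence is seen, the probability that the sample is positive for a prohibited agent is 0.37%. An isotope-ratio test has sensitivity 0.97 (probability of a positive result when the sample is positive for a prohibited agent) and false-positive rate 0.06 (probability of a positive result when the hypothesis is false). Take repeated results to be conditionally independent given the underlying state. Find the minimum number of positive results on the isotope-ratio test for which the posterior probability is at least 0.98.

Prior odds: 0.0037 ÷ 0.9963 = 37/9963.
Likelihood ratio of a positive result = 0.97/0.06 = 97/6.
Target odds: 0.98 ÷ 0.02 = 49.
Need (37/9963) × (97/6)ⁿ ≥ 49, i.e. (97/6)ⁿ ≥ 488187/37.
(97/6)³ = 912673/216 falls short of 488187/37 but (97/6)⁴ = 88529281/1296 reaches it, so n = 4.

4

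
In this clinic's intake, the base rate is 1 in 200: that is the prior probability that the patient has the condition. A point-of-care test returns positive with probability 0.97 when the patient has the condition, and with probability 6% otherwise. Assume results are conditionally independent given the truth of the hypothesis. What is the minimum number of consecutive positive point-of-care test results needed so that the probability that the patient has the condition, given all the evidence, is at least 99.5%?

Prior odds: 0.005 ÷ 0.995 = 1/199.
Likelihood ratio of a positive result = 0.97/0.06 = 97/6.
Target odds: 0.995 ÷ 0.005 = 199.
Require (97/6)ⁿ ≥ 199 ÷ (1/199) = 39601.
(97/6)³ = 912673/216 falls short of 39601 but (97/6)⁴ = 88529281/1296 reaches it, so n = 4.

4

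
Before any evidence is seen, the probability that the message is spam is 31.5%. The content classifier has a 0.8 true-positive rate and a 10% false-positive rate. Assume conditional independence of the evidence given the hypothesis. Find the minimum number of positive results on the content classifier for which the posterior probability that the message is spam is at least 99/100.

3

Prior odds: 0.315 ÷ 0.685 = 63/137.
Likelihood ratio of a positive result = 0.8/0.1 = 8.
Target odds: 0.99 ÷ 0.01 = 99.
Require 8ⁿ ≥ 99 ÷ (63/137) = 1507/7.
8² = 64 falls short of 1507/7 but 8³ = 512 reaches it, so n = 3.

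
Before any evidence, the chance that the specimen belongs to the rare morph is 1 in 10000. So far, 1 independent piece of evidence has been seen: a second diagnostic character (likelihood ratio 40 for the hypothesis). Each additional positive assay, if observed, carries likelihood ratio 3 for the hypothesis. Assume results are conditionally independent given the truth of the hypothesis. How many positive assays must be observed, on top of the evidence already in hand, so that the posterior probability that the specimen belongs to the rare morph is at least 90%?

Prior odds = 0.0001/0.9999 = 1/9999.
Bayes factor of the evidence already in hand = 40.
Odds after that evidence = (1/9999) × 40 = 40/9999.
Target odds = 0.9/0.1 = 9.
Need 3ⁿ ≥ 9 ÷ (40/9999) = 2249.775.
3⁷ = 2187 falls short of 2249.775 but 3⁸ = 6561 reaches it, so n = 8.

8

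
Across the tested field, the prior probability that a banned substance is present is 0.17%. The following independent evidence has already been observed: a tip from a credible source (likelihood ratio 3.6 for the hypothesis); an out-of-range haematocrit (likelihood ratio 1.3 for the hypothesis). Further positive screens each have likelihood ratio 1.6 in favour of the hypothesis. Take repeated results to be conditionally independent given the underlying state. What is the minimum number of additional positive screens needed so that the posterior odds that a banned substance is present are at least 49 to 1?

19

Prior odds = 0.0017/0.9983 = 17/9983.
Combined Bayes factor of the evidence already in hand = 3.6 × 1.3 = 4.68.
Odds after that evidence = (17/9983) × 4.68 = 1989/249575.
Target odds = 49.
Need 1.6ⁿ ≥ 49 ÷ (1989/249575) = 12229175/1989.
1.6¹⁸ ≈4722.37 falls short of 12229175/1989 but 1.6¹⁹ ≈7555.79 reaches it, so n = 19.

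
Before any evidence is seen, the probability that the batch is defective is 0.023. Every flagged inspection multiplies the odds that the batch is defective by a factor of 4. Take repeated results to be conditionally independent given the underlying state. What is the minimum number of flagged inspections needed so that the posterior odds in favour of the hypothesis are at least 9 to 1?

Prior odds = 0.023/0.977 = 23/977.
Likelihood ratio per flagged inspection = 4.
Target odds = 9.
Require 4ⁿ ≥ 9 ÷ (23/977) = 8793/23.
4⁴ = 256 falls short of 8793/23 but 4⁵ = 1024 reaches it, so n = 5.

5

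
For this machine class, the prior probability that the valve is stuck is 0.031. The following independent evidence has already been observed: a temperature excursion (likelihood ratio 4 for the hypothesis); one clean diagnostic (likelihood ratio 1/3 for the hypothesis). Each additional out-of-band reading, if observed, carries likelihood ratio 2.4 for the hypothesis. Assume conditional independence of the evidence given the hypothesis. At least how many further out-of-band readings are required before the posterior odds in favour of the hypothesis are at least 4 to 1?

6

Prior odds = 0.031/0.969 = 31/969.
Combined Bayes factor of the evidence already in hand = 4 × (1/3) = 4/3.
Odds after that evidence = (31/969) × 4/3 = 124/2907.
Target odds = 4.
Need 2.4ⁿ ≥ 4 ÷ (124/2907) = 2907/31.
2.4⁵ = 79.62624 falls short of 2907/31 but 2.4⁶ = 2985984/15625 reaches it, so n = 6.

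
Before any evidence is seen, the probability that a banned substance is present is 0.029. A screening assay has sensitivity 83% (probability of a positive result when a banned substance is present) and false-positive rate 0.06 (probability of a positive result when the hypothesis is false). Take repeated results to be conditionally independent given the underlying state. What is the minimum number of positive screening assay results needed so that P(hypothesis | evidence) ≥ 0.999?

4

Prior odds: 0.029 ÷ 0.971 = 29/971.
Likelihood ratio of a positive result = 0.83/0.06 = 83/6.
Target posterior odds = 0.999/0.001 = 999.
Need (29/971) × (83/6)ⁿ ≥ 999, i.e. (83/6)ⁿ ≥ 970029/29.
(83/6)³ = 571787/216 falls short of 970029/29 but (83/6)⁴ = 47458321/1296 reaches it, so n = 4.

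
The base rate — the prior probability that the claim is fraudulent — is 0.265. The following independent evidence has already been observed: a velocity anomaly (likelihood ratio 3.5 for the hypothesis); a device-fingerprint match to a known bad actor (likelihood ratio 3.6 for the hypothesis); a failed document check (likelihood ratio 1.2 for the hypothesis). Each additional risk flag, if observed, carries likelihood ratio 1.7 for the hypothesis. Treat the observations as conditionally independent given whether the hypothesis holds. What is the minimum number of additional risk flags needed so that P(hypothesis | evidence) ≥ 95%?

Prior odds = 0.265/0.735 = 53/147.
Combined Bayes factor of the evidence already in hand = 3.5 × 3.6 × 1.2 = 15.12.
Odds after that evidence = (53/147) × 15.12 = 954/175.
Target odds = 0.95/0.05 = 19.
Need 1.7ⁿ ≥ 19 ÷ (954/175) = 3325/954.
1.7² = 2.89 falls short of 3325/954 but 1.7³ = 4.913 reaches it, so n = 3.

3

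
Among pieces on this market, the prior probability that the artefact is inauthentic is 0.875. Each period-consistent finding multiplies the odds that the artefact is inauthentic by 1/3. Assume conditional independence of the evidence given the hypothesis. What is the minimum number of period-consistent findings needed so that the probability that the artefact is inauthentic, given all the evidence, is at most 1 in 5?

4

Prior odds = 0.875/0.125 = 7.
Likelihood ratio per period-consistent finding = 1/3.
Target posterior odds = 0.2/0.8 = 0.25.
Require (1/3)ⁿ ≤ 0.25 ÷ 7 = 1/28.
(1/3)³ = 1/27 is still above 1/28 but (1/3)⁴ = 1/81 is at or below it, so n = 4.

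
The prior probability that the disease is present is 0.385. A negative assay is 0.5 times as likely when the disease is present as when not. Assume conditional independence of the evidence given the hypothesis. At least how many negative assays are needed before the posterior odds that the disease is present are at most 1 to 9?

Prior odds: 0.385 ÷ 0.615 = 77/123.
Likelihood ratio per negative assay = 0.5.
Target odds = 1/9.
Require 0.5ⁿ ≤ 1/9 ÷ (77/123) = 41/231.
0.5² = 0.25 is still above 41/231 but 0.5³ = 0.125 is at or below it, so n = 3.

3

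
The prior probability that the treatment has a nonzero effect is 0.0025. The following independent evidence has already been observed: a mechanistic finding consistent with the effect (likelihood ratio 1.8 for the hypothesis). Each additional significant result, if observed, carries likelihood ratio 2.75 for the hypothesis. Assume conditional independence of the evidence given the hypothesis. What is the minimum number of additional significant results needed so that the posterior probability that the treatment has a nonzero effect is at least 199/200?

11

Prior odds = 0.0025/0.9975 = 1/399.
Bayes factor of the evidence already in hand = 1.8.
Odds after that evidence = (1/399) × 1.8 = 3/665.
Target odds = 0.995/0.005 = 199.
Need 2.75ⁿ ≥ 199 ÷ (3/665) = 132335/3.
2.75¹⁰ ≈24735.9 falls short of 132335/3 but 2.75¹¹ ≈68023.6 reaches it, so n = 11.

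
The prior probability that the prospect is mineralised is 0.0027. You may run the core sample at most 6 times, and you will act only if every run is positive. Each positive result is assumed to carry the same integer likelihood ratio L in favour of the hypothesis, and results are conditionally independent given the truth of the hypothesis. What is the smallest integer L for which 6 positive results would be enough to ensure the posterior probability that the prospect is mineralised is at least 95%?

5

Prior odds = 0.0027/0.9973 = 27/9973.
Target odds = 0.95/0.05 = 19.
Need L⁶ ≥ 19 ÷ (27/9973) = 189487/27.
4⁶ = 4096 < 189487/27 ≤ 15625 = 5⁶, so L = 5.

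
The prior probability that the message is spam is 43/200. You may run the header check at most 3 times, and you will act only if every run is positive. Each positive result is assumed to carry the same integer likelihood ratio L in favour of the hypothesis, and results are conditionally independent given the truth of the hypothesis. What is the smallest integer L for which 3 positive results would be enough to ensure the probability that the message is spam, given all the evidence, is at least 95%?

5

Prior odds = 0.215/0.785 = 43/157.
Target odds = 0.95/0.05 = 19.
Need L³ ≥ 19 ÷ (43/157) = 2983/43.
4³ = 64 < 2983/43 ≤ 125 = 5³, so L = 5.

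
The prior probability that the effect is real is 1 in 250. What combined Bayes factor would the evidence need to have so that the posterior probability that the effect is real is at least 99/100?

24651

Prior odds = 0.004/0.996 = 1/249.
Target odds = 0.99/0.01 = 99.
Required Bayes factor = 99 ÷ (1/249) = 24651.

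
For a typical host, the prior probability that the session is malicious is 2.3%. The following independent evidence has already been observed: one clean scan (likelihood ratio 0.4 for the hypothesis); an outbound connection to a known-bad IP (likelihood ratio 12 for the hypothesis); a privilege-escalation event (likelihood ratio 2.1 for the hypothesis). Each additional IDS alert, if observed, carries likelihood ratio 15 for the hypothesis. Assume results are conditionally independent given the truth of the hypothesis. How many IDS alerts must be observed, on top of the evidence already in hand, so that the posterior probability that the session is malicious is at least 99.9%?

4

Prior odds = 0.023/0.977 = 23/977.
Combined Bayes factor of the evidence already in hand = 0.4 × 12 × 2.1 = 10.08.
Odds after that evidence = (23/977) × 10.08 = 5796/24425.
Target odds = 0.999/0.001 = 999.
Need 15ⁿ ≥ 999 ÷ (5796/24425) = 2711175/644.
15³ = 3375 falls short of 2711175/644 but 15⁴ = 50625 reaches it, so n = 4.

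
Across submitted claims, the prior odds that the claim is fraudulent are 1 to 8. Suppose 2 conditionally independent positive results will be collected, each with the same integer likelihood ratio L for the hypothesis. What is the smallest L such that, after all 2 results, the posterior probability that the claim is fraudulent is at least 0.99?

29

Prior odds = 0.125.
Target odds = 0.99/0.01 = 99.
Need L² ≥ 99 ÷ 0.125 = 792.
28² = 784 < 792 ≤ 841 = 29², so L = 29.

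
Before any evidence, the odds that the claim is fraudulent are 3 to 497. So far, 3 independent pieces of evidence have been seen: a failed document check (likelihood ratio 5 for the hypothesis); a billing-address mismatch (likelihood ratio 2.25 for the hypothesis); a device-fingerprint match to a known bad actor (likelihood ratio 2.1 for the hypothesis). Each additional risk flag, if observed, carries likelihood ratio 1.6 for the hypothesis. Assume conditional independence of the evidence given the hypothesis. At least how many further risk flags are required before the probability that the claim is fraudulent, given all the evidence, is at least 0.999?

19

Prior odds = 3/497.
Combined Bayes factor of the evidence already in hand = 5 × 2.25 × 2.1 = 23.625.
Odds after that evidence = (3/497) × 23.625 = 81/568.
Target odds = 0.999/0.001 = 999.
Need 1.6ⁿ ≥ 999 ÷ (81/568) = 21016/3.
1.6¹⁸ ≈4722.37 falls short of 21016/3 but 1.6¹⁹ ≈7555.79 reaches it, so n = 19.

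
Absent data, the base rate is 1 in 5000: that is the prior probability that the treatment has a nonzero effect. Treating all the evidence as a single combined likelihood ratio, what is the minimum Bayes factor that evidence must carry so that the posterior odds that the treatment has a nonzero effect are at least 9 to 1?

44991

Prior odds = 0.0002/0.9998 = 1/4999.
Target odds = 9.
Required Bayes factor = 9 ÷ (1/4999) = 44991.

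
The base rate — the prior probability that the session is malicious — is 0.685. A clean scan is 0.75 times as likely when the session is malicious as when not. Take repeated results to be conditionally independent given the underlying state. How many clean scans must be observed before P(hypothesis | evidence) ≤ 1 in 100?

19

Prior odds = 0.685/0.315 = 137/63.
Likelihood ratio per clean scan = 0.75.
Target posterior odds = 0.01/0.99 = 1/99.
Need (137/63) × 0.75ⁿ ≤ 1/99, i.e. 0.75ⁿ ≤ 7/1507.
0.75¹⁸ ≈0.00563771 is still above 7/1507 but 0.75¹⁹ ≈0.00422828 is at or below it, so n = 19.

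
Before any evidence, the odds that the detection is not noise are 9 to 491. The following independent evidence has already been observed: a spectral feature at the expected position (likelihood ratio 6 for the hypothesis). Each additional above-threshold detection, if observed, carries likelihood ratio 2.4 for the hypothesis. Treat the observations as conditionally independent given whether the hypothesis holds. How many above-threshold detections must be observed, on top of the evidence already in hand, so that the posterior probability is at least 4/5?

Prior odds = 9/491.
Bayes factor of the evidence already in hand = 6.
Odds after that evidence = (9/491) × 6 = 54/491.
Target odds = 0.8/0.2 = 4.
Need 2.4ⁿ ≥ 4 ÷ (54/491) = 982/27.
2.4⁴ = 33.1776 falls short of 982/27 but 2.4⁵ = 79.62624 reaches it, so n = 5.

5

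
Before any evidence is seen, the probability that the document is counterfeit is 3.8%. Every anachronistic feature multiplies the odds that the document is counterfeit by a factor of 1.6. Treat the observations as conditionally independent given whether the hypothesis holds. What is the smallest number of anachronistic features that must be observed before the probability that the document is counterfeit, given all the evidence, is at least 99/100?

Prior odds: 0.038 ÷ 0.962 = 19/481.
Likelihood ratio per anachronistic feature = 1.6.
Target odds: 0.99 ÷ 0.01 = 99.
Need (19/481) × 1.6ⁿ ≥ 99, i.e. 1.6ⁿ ≥ 47619/19.
1.6¹⁶ ≈1844.67 falls short of 47619/19 but 1.6¹⁷ ≈2951.48 reaches it, so n = 17.

17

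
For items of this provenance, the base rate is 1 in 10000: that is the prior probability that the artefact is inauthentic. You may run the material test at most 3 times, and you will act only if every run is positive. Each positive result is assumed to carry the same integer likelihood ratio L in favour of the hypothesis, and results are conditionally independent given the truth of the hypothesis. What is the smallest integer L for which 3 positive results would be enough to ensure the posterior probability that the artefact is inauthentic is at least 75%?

32

Prior odds = 0.0001/0.9999 = 1/9999.
Target odds = 0.75/0.25 = 3.
Need L³ ≥ 3 ÷ (1/9999) = 29997.
31³ = 29791 < 29997 ≤ 32768 = 32³, so L = 32.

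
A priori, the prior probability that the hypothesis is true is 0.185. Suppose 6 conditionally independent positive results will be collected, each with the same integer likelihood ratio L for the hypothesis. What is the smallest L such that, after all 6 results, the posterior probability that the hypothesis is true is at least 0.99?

3

Prior odds = 0.185/0.815 = 37/163.
Target odds = 0.99/0.01 = 99.
Need L⁶ ≥ 99 ÷ (37/163) = 16137/37.
2⁶ = 64 < 16137/37 ≤ 729 = 3⁶, so L = 3.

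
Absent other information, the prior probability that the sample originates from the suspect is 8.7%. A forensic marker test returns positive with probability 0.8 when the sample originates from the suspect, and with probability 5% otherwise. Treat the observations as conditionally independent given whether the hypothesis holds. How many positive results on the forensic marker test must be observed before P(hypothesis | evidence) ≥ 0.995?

Prior odds: 0.087 ÷ 0.913 = 87/913.
Likelihood ratio of a positive result = 0.8/0.05 = 16.
Target odds: 0.995 ÷ 0.005 = 199.
Require 16ⁿ ≥ 199 ÷ (87/913) = 181687/87.
16² = 256 falls short of 181687/87 but 16³ = 4096 reaches it, so n = 3.

3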